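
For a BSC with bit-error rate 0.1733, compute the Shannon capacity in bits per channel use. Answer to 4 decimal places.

0.3348 bits

Binary symmetric channel: C = 1 − h₂(ε) where h₂ is the binary entropy function.
h₂(0.1733) = −0.1733·log₂0.1733 − 0.8267·log₂0.8267 = 0.6652.
C = 1 − 0.6652 = 0.3348 bits per channel use.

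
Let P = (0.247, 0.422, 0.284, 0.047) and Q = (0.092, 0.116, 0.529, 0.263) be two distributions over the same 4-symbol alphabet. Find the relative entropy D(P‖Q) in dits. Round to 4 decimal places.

0.2308 dits

D(P‖Q) = Σ p·log₁₀(p/q).
  0.247·log₁₀(0.247/0.092) = 0.10594
  0.422·log₁₀(0.422/0.116) = 0.23668
  0.284·log₁₀(0.284/0.529) = -0.07672
  0.047·log₁₀(0.047/0.263) = -0.03515
D(P‖Q) = 0.2308 dits.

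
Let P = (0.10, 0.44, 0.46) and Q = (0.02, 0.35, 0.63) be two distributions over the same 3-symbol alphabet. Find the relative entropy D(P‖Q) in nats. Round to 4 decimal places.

D(P‖Q) = Σ p·ln(p/q).
  0.10·ln(0.10/0.02) = 0.16094
  0.44·ln(0.44/0.35) = 0.10069
  0.46·ln(0.46/0.63) = -0.14467
D(P‖Q) = 0.1170 nats.

0.1170 nats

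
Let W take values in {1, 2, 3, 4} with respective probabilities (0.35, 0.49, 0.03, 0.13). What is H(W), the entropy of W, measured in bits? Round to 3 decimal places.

H(W) = −Σ p·log₂ p.
  −(0.35)·log₂(0.35) = 0.5301
  −(0.49)·log₂(0.49) = 0.5043
  −(0.03)·log₂(0.03) = 0.1518
  −(0.13)·log₂(0.13) = 0.3826
Sum: 0.5301 + 0.5043 + 0.1518 + 0.3826 = 1.569 bits.

1.569 bits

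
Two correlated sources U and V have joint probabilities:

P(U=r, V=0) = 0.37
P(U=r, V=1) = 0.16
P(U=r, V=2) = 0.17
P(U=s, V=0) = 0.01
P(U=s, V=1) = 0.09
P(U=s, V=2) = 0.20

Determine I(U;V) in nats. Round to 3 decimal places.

Marginals: p(U) = (0.7000, 0.3000), p(V) = (0.3800, 0.2500, 0.3700).
I(U;V) = Σ p(x,y)·ln[p(x,y)/(p(x)p(y))].
  (r,0): 0.37·ln(1.3910) = 0.1221
  (r,1): 0.16·ln(0.9143) = -0.0143
  (r,2): 0.17·ln(0.6564) = -0.0716
  (s,0): 0.01·ln(0.0877) = -0.0243
  (s,1): 0.09·ln(1.2000) = 0.0164
  (s,2): 0.20·ln(1.8018) = 0.1178
Sum = 0.146 nats.

0.146 nats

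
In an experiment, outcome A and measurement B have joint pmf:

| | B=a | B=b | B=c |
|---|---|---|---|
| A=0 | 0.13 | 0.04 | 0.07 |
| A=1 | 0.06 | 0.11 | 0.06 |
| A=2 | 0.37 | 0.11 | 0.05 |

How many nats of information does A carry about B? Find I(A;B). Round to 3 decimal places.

Marginals: p(A) = (0.2400, 0.2300, 0.5300), p(B) = (0.5600, 0.2600, 0.1800).
I(A;B) = H(A) + H(B) − H(A,B).
H(A) = 1.0170, H(B) = 0.9836, H(A,B) = 1.9210.
I(A;B) = 1.0170 + 0.9836 − 1.9210 = 0.080 nats.

0.080 nats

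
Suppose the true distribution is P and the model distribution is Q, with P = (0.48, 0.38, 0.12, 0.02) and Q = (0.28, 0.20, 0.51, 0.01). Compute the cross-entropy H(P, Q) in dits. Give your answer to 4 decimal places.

0.6061 dits

H(P,Q) = −Σ p·log₁₀ q.
  −0.48·log₁₀(0.28) = 0.26536
  −0.38·log₁₀(0.20) = 0.26561
  −0.12·log₁₀(0.51) = 0.03509
  −0.02·log₁₀(0.01) = 0.04000
H(P,Q) = 0.6061 dits.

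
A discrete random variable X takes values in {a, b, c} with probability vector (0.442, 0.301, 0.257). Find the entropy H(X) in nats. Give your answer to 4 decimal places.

H(X) = −Σ p·ln p.
  −(0.442)·ln(0.442) = 0.36087
  −(0.301)·ln(0.301) = 0.36139
  −(0.257)·ln(0.257) = 0.34918
Sum: 0.36087 + 0.36139 + 0.34918 = 1.0714 nats.

1.0714 nats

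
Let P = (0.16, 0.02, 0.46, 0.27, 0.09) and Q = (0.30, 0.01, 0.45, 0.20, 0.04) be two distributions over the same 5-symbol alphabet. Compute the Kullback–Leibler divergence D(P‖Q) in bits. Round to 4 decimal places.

0.1117 bits

D(P‖Q) = Σ p·log₂(p/q).
  0.16·log₂(0.16/0.30) = -0.14510
  0.02·log₂(0.02/0.01) = 0.02000
  0.46·log₂(0.46/0.45) = 0.01459
  0.27·log₂(0.27/0.20) = 0.11690
  0.09·log₂(0.09/0.04) = 0.10529
D(P‖Q) = 0.1117 bits.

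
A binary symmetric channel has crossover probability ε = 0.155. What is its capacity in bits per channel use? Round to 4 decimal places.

0.3778 bits

Binary symmetric channel: C = 1 − h₂(ε) where h₂ is the binary entropy function.
h₂(0.155) = −0.155·log₂0.155 − 0.845·log₂0.845 = 0.6222.
C = 1 − 0.6222 = 0.3778 bits per channel use.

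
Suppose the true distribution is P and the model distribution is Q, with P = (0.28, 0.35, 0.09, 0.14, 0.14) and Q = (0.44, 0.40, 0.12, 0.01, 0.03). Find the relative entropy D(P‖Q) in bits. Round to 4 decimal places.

D(P‖Q) = Σ p·log₂(p/q).
  0.28·log₂(0.28/0.44) = -0.18258
  0.35·log₂(0.35/0.40) = -0.06743
  0.09·log₂(0.09/0.12) = -0.03735
  0.14·log₂(0.14/0.01) = 0.53303
  0.14·log₂(0.14/0.03) = 0.31113
D(P‖Q) = 0.5568 bits.

0.5568 bits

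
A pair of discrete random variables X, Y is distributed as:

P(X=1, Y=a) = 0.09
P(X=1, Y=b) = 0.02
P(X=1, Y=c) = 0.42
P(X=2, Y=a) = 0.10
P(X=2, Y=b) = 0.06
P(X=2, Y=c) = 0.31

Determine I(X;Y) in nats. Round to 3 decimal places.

0.017 nats

Marginals: p(X) = (0.5300, 0.4700), p(Y) = (0.1900, 0.0800, 0.7300).
I(X;Y) = Σ p(x,y)·ln[p(x,y)/(p(x)p(y))].
  (1,a): 0.09·ln(0.8937) = -0.0101
  (1,b): 0.02·ln(0.4717) = -0.0150
  (1,c): 0.42·ln(1.0856) = 0.0345
  (2,a): 0.10·ln(1.1198) = 0.0113
  (2,b): 0.06·ln(1.5957) = 0.0280
  (2,c): 0.31·ln(0.9035) = -0.0314
Sum = 0.017 nats.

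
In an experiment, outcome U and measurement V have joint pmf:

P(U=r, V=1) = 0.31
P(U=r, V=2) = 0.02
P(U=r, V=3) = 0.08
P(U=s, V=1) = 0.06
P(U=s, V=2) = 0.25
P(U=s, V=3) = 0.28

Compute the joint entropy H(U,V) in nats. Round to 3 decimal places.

1.515 nats

H(U,V) = −Σ p(x,y)·ln p(x,y) over all 6 cells.
  cell (r,1): −0.31·ln0.31 = 0.3631
  cell (r,2): −0.02·ln0.02 = 0.0782
  cell (r,3): −0.08·ln0.08 = 0.2021
  cell (s,1): −0.06·ln0.06 = 0.1688
  cell (s,2): −0.25·ln0.25 = 0.3466
  cell (s,3): −0.28·ln0.28 = 0.3564
Sum = 1.515 nats.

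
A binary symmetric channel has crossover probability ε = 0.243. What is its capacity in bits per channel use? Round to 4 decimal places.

0.2000 bits

Binary symmetric channel: C = 1 − h₂(ε) where h₂ is the binary entropy function.
h₂(0.243) = −0.243·log₂0.243 − 0.757·log₂0.757 = 0.8000.
C = 1 − 0.8000 = 0.2000 bits per channel use.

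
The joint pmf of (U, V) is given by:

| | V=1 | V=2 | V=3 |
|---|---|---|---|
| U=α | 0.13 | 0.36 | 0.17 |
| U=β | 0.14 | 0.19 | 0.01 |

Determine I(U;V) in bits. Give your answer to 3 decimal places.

Marginals: p(U) = (0.6600, 0.3400), p(V) = (0.2700, 0.5500, 0.1800).
I(U;V) = Σ p(x,y)·log₂[p(x,y)/(p(x)p(y))].
  (α,1): 0.13·log₂(0.7295) = -0.0591
  (α,2): 0.36·log₂(0.9917) = -0.0043
  (α,3): 0.17·log₂(1.4310) = 0.0879
  (β,1): 0.14·log₂(1.5251) = 0.0852
  (β,2): 0.19·log₂(1.0160) = 0.0044
  (β,3): 0.01·log₂(0.1634) = -0.0261
Sum = 0.088 bits.

0.088 bits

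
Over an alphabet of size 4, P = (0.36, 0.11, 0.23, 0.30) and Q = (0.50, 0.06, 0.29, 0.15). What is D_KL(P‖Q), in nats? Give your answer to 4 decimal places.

D(P‖Q) = Σ p·ln(p/q).
  0.36·ln(0.36/0.50) = -0.11826
  0.11·ln(0.11/0.06) = 0.06667
  0.23·ln(0.23/0.29) = -0.05331
  0.30·ln(0.30/0.15) = 0.20794
D(P‖Q) = 0.1030 nats.

0.1030 nats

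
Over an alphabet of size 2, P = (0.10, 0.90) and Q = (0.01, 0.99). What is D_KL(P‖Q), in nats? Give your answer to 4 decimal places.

D(P‖Q) = Σ p·ln(p/q).
  0.10·ln(0.10/0.01) = 0.23026
  0.90·ln(0.90/0.99) = -0.08578
D(P‖Q) = 0.1445 nats.

0.1445 nats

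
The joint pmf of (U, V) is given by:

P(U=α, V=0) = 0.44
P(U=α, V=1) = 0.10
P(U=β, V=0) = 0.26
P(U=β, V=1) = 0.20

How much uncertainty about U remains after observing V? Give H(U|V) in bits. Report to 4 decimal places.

Chain rule: H(U|V) = H(U,V) − H(V).
Marginals: p(U) = (0.5400, 0.4600), p(V) = (0.7000, 0.3000).
H(U,V) = 1.8230 bits; H(V) = 0.8813 bits.
H(U|V) = 1.8230 − 0.8813 = 0.9417 bits.

0.9417 bits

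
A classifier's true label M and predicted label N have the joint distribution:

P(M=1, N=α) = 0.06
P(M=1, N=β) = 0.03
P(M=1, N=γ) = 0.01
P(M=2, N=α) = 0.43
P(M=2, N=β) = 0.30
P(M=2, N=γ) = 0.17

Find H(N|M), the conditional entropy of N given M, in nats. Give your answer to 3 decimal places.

Chain rule: H(N|M) = H(M,N) − H(M).
Marginals: p(M) = (0.1000, 0.9000), p(N) = (0.4900, 0.3300, 0.1800).
H(M,N) = 1.3454 nats; H(M) = 0.3251 nats.
H(N|M) = 1.3454 − 0.3251 = 1.020 nats.

1.020 nats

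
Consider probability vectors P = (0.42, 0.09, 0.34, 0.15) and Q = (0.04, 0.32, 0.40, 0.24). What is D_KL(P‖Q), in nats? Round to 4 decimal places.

D(P‖Q) = Σ p·ln(p/q).
  0.42·ln(0.42/0.04) = 0.98758
  0.09·ln(0.09/0.32) = -0.11417
  0.34·ln(0.34/0.40) = -0.05526
  0.15·ln(0.15/0.24) = -0.07050
D(P‖Q) = 0.7477 nats.

0.7477 nats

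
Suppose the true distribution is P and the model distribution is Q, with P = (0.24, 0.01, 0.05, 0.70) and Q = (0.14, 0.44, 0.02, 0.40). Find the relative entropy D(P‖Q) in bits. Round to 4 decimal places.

D(P‖Q) = Σ p·log₂(p/q).
  0.24·log₂(0.24/0.14) = 0.18663
  0.01·log₂(0.01/0.44) = -0.05459
  0.05·log₂(0.05/0.02) = 0.06610
  0.70·log₂(0.70/0.40) = 0.56515
D(P‖Q) = 0.7633 bits.

0.7633 bits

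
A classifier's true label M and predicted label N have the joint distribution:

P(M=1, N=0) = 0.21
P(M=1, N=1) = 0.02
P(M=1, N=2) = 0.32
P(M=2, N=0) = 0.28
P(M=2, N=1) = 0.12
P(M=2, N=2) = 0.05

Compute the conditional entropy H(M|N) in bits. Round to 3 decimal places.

Marginals: p(M) = (0.5500, 0.4500), p(N) = (0.4900, 0.1400, 0.3700).
H(M|N) = Σ p(N) · H(M|N=·).
  N=0: p=0.4900, H(M|N=0) = 0.9852
  N=1: p=0.1400, H(M|N=1) = 0.5917
  N=2: p=0.3700, H(M|N=2) = 0.5714
Weighted sum = 0.777 bits.

0.777 bits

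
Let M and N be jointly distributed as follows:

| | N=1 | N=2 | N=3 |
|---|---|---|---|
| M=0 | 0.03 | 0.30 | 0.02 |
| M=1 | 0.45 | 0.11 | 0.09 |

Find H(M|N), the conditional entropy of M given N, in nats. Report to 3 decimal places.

Chain rule: H(M|N) = H(M,N) − H(N).
Marginals: p(M) = (0.3500, 0.6500), p(N) = (0.4800, 0.4100, 0.1100).
H(M,N) = 1.3635 nats; H(N) = 0.9607 nats.
H(M|N) = 1.3635 − 0.9607 = 0.403 nats.

0.403 nats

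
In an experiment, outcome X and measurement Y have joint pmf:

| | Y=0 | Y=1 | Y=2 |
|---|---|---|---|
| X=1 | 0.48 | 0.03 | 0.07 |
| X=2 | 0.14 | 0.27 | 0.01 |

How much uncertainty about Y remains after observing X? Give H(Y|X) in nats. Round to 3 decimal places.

0.638 nats

Marginals: p(X) = (0.5800, 0.4200), p(Y) = (0.6200, 0.3000, 0.0800).
H(Y|X) = Σ p(X) · H(Y|X=·).
  X=1: p=0.5800, H(Y|X=1) = 0.5650
  X=2: p=0.4200, H(Y|X=2) = 0.7392
Weighted sum = 0.638 nats.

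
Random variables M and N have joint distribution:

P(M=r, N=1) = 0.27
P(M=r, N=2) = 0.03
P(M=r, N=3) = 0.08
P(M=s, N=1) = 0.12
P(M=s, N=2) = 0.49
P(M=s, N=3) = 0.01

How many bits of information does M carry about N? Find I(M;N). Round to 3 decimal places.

Marginals: p(M) = (0.3800, 0.6200), p(N) = (0.3900, 0.5200, 0.0900).
I(M;N) = H(M) + H(N) − H(M,N).
H(M) = 0.9580, H(N) = 1.3330, H(M,N) = 1.8911.
I(M;N) = 0.9580 + 1.3330 − 1.8911 = 0.400 bits.

0.400 bits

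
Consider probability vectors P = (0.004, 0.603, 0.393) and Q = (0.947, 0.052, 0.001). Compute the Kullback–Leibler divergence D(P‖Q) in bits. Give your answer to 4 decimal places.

5.4874 bits

D(P‖Q) = Σ p·log₂(p/q).
  0.004·log₂(0.004/0.947) = -0.03155
  0.603·log₂(0.603/0.052) = 2.13195
  0.393·log₂(0.393/0.001) = 3.38703
D(P‖Q) = 5.4874 bits.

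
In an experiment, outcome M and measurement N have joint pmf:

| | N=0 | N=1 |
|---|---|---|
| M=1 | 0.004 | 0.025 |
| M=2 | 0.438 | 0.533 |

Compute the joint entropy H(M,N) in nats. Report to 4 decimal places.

H(M,N) = −Σ p(x,y)·ln p(x,y) over all 4 cells.
  cell (1,0): −0.004·ln0.004 = 0.02209
  cell (1,1): −0.025·ln0.025 = 0.09222
  cell (2,0): −0.438·ln0.438 = 0.36158
  cell (2,1): −0.533·ln0.533 = 0.33538
Sum = 0.8113 nats.

0.8113 nats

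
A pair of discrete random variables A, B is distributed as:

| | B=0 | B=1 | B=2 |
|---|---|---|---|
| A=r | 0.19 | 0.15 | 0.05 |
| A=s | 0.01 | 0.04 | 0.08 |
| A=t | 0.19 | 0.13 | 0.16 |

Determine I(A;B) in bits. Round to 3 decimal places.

0.108 bits

Marginals: p(A) = (0.3900, 0.1300, 0.4800), p(B) = (0.3900, 0.3200, 0.2900).
I(A;B) = Σ p(x,y)·log₂[p(x,y)/(p(x)p(y))].
  (r,0): 0.19·log₂(1.2492) = 0.0610
  (r,1): 0.15·log₂(1.2019) = 0.0398
  (r,2): 0.05·log₂(0.4421) = -0.0589
  (s,0): 0.01·log₂(0.1972) = -0.0234
  (s,1): 0.04·log₂(0.9615) = -0.0023
  (s,2): 0.08·log₂(2.1220) = 0.0868
  (t,0): 0.19·log₂(1.0150) = 0.0041
  (t,1): 0.13·log₂(0.8464) = -0.0313
  (t,2): 0.16·log₂(1.1494) = 0.0321
Sum = 0.108 bits.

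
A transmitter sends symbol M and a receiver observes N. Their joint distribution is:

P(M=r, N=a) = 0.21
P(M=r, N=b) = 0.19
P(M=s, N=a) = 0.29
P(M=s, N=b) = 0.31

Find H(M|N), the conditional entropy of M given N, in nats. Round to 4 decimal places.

0.6722 nats

Chain rule: H(M|N) = H(M,N) − H(N).
Marginals: p(M) = (0.4000, 0.6000), p(N) = (0.5000, 0.5000).
H(M,N) = 1.3653 nats; H(N) = 0.6931 nats.
H(M|N) = 1.3653 − 0.6931 = 0.6722 nats.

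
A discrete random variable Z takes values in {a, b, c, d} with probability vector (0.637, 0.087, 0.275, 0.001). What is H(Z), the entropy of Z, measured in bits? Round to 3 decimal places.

1.243 bits

H(Z) = −Σ p·log₂ p.
  −(0.637)·log₂(0.637) = 0.4145
  −(0.087)·log₂(0.087) = 0.3065
  −(0.275)·log₂(0.275) = 0.5122
  −(0.001)·log₂(0.001) = 0.0100
Sum: 0.4145 + 0.3065 + 0.5122 + 0.0100 = 1.243 bits.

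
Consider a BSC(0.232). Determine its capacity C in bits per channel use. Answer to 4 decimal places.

0.2185 bits

Binary symmetric channel: C = 1 − h₂(ε) where h₂ is the binary entropy function.
h₂(0.232) = −0.232·log₂0.232 − 0.768·log₂0.768 = 0.7815.
C = 1 − 0.7815 = 0.2185 bits per channel use.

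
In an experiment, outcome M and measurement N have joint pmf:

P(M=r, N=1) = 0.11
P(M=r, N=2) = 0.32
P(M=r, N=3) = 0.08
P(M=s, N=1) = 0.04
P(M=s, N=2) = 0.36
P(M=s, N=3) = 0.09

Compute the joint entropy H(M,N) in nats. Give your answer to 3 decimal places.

1.523 nats

H(M,N) = −Σ p(x,y)·ln p(x,y) over all 6 cells.
  cell (r,1): −0.11·ln0.11 = 0.2428
  cell (r,2): −0.32·ln0.32 = 0.3646
  cell (r,3): −0.08·ln0.08 = 0.2021
  cell (s,1): −0.04·ln0.04 = 0.1288
  cell (s,2): −0.36·ln0.36 = 0.3678
  cell (s,3): −0.09·ln0.09 = 0.2167
Sum = 1.523 nats.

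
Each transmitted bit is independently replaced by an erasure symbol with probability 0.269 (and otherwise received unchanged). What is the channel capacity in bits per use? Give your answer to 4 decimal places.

Binary erasure channel: capacity C = 1 − ε.
C = 1 − 0.269 = 0.7310 bits per channel use.

0.7310 bits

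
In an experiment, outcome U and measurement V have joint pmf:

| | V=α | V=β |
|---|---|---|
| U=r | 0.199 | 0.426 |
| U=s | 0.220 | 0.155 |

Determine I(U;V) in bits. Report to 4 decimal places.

0.0500 bits

Marginals: p(U) = (0.6250, 0.3750), p(V) = (0.4190, 0.5810).
I(U;V) = H(U) + H(V) − H(U,V).
H(U) = 0.9544, H(V) = 0.9810, H(U,V) = 1.8854.
I(U;V) = 0.9544 + 0.9810 − 1.8854 = 0.0500 bits.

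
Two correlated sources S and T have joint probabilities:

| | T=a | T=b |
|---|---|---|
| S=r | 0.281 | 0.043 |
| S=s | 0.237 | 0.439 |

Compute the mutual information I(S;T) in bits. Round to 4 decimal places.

0.1843 bits

Marginals: p(S) = (0.3240, 0.6760), p(T) = (0.5180, 0.4820).
I(S;T) = H(S) + H(T) − H(S,T).
H(S) = 0.9087, H(T) = 0.9991, H(S,T) = 1.7235.
I(S;T) = 0.9087 + 0.9991 − 1.7235 = 0.1843 bits.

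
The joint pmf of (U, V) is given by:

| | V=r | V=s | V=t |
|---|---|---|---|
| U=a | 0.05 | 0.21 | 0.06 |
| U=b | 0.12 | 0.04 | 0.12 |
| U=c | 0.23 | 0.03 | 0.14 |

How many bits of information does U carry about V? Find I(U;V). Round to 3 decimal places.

0.249 bits

Marginals: p(U) = (0.3200, 0.2800, 0.4000), p(V) = (0.4000, 0.2800, 0.3200).
I(U;V) = Σ p(x,y)·log₂[p(x,y)/(p(x)p(y))].
  (a,r): 0.05·log₂(0.3906) = -0.0678
  (a,s): 0.21·log₂(2.3438) = 0.2581
  (a,t): 0.06·log₂(0.5859) = -0.0463
  (b,r): 0.12·log₂(1.0714) = 0.0119
  (b,s): 0.04·log₂(0.5102) = -0.0388
  (b,t): 0.12·log₂(1.3393) = 0.0506
  (c,r): 0.23·log₂(1.4375) = 0.1204
  (c,s): 0.03·log₂(0.2679) = -0.0570
  (c,t): 0.14·log₂(1.0938) = 0.0181
Sum = 0.249 bits.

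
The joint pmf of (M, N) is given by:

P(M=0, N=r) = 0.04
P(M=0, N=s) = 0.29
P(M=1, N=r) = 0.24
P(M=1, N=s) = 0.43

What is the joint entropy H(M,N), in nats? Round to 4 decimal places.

H(M,N) = −Σ p(x,y)·ln p(x,y) over all 4 cells.
  cell (0,r): −0.04·ln0.04 = 0.12876
  cell (0,s): −0.29·ln0.29 = 0.35898
  cell (1,r): −0.24·ln0.24 = 0.34251
  cell (1,s): −0.43·ln0.43 = 0.36291
Sum = 1.1932 nats.

1.1932 nats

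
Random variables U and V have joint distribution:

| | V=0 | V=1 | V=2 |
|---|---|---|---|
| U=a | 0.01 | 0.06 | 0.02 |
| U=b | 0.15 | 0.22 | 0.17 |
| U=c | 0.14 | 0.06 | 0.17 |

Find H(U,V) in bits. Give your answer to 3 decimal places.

2.824 bits

H(U,V) = −Σ p(x,y)·log₂ p(x,y) over all 9 cells.
  cell (a,0): −0.01·log₂0.01 = 0.0664
  cell (a,1): −0.06·log₂0.06 = 0.2435
  cell (a,2): −0.02·log₂0.02 = 0.1129
  cell (b,0): −0.15·log₂0.15 = 0.4105
  cell (b,1): −0.22·log₂0.22 = 0.4806
  cell (b,2): −0.17·log₂0.17 = 0.4346
  cell (c,0): −0.14·log₂0.14 = 0.3971
  cell (c,1): −0.06·log₂0.06 = 0.2435
  cell (c,2): −0.17·log₂0.17 = 0.4346
Sum = 2.824 bits.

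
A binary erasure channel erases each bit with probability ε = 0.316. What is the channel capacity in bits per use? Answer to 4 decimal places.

0.6840 bits

Binary erasure channel: capacity C = 1 − ε.
C = 1 − 0.316 = 0.6840 bits per channel use.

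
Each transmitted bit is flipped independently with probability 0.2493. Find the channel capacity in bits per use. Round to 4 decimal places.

Binary symmetric channel: C = 1 − h₂(ε) where h₂ is the binary entropy function.
h₂(0.2493) = −0.2493·log₂0.2493 − 0.7507·log₂0.7507 = 0.8102.
C = 1 − 0.8102 = 0.1898 bits per channel use.

0.1898 bits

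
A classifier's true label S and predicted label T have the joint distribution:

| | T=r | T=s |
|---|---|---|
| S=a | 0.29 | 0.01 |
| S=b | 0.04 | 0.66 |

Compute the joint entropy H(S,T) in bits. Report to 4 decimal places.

H(S,T) = −Σ p(x,y)·log₂ p(x,y) over all 4 cells.
  cell (a,r): −0.29·log₂0.29 = 0.51790
  cell (a,s): −0.01·log₂0.01 = 0.06644
  cell (b,r): −0.04·log₂0.04 = 0.18575
  cell (b,s): −0.66·log₂0.66 = 0.39564
Sum = 1.1657 bits.

1.1657 bits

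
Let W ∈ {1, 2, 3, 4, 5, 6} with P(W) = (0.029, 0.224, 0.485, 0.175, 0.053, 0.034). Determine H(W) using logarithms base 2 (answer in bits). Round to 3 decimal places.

H(W) = −Σ p·log₂ p.
  −(0.029)·log₂(0.029) = 0.1481
  −(0.224)·log₂(0.224) = 0.4835
  −(0.485)·log₂(0.485) = 0.5063
  −(0.175)·log₂(0.175) = 0.4401
  −(0.053)·log₂(0.053) = 0.2246
  −(0.034)·log₂(0.034) = 0.1659
Sum: 0.1481 + 0.4835 + 0.5063 + 0.4401 + 0.2246 + 0.1659 = 1.968 bits.

1.968 bits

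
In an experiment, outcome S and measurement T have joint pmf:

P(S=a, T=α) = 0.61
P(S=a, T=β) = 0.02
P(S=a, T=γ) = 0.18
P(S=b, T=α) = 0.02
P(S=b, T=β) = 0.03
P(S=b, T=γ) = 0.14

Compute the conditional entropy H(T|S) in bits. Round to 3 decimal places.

0.953 bits

Chain rule: H(T|S) = H(S,T) − H(S).
Marginals: p(S) = (0.8100, 0.1900), p(T) = (0.6300, 0.0500, 0.3200).
H(S,T) = 1.6549 bits; H(S) = 0.7015 bits.
H(T|S) = 1.6549 − 0.7015 = 0.953 bits.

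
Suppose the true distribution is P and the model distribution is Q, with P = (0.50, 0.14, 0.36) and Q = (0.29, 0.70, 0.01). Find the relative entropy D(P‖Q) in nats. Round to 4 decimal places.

1.3371 nats

D(P‖Q) = Σ p·ln(p/q).
  0.50·ln(0.50/0.29) = 0.27236
  0.14·ln(0.14/0.70) = -0.22532
  0.36·ln(0.36/0.01) = 1.29007
D(P‖Q) = 1.3371 nats.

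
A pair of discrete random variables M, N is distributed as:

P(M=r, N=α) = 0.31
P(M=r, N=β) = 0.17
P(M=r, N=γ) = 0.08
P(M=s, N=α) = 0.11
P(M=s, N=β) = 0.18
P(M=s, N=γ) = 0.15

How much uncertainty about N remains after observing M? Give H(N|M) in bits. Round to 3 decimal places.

Marginals: p(M) = (0.5600, 0.4400), p(N) = (0.4200, 0.3500, 0.2300).
H(N|M) = Σ p(M) · H(N|M=·).
  M=r: p=0.5600, H(N|M=r) = 1.3954
  M=s: p=0.4400, H(N|M=s) = 1.5568
Weighted sum = 1.466 bits.

1.466 bits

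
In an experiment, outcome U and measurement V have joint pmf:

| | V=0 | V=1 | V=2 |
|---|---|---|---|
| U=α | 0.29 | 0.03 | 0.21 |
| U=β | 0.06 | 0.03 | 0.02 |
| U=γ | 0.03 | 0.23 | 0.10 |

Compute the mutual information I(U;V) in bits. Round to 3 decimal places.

Marginals: p(U) = (0.5300, 0.1100, 0.3600), p(V) = (0.3800, 0.2900, 0.3300).
I(U;V) = Σ p(x,y)·log₂[p(x,y)/(p(x)p(y))].
  (α,0): 0.29·log₂(1.4399) = 0.1525
  (α,1): 0.03·log₂(0.1952) = -0.0707
  (α,2): 0.21·log₂(1.2007) = 0.0554
  (β,0): 0.06·log₂(1.4354) = 0.0313
  (β,1): 0.03·log₂(0.9404) = -0.0027
  (β,2): 0.02·log₂(0.5510) = -0.0172
  (γ,0): 0.03·log₂(0.2193) = -0.0657
  (γ,1): 0.23·log₂(2.2031) = 0.2621
  (γ,2): 0.10·log₂(0.8418) = -0.0249
Sum = 0.320 bits.

0.320 bits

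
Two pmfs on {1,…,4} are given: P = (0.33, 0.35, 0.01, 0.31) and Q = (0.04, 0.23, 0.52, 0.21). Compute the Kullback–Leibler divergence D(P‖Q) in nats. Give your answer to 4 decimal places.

D(P‖Q) = Σ p·ln(p/q).
  0.33·ln(0.33/0.04) = 0.69637
  0.35·ln(0.35/0.23) = 0.14695
  0.01·ln(0.01/0.52) = -0.03951
  0.31·ln(0.31/0.21) = 0.12073
D(P‖Q) = 0.9245 nats.

0.9245 nats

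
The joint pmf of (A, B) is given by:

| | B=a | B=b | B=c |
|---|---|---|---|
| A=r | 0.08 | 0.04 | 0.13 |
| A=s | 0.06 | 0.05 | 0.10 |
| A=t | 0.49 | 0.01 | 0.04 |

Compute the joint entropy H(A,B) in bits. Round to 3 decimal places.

2.408 bits

H(A,B) = −Σ p(x,y)·log₂ p(x,y) over all 9 cells.
  cell (r,a): −0.08·log₂0.08 = 0.2915
  cell (r,b): −0.04·log₂0.04 = 0.1858
  cell (r,c): −0.13·log₂0.13 = 0.3826
  cell (s,a): −0.06·log₂0.06 = 0.2435
  cell (s,b): −0.05·log₂0.05 = 0.2161
  cell (s,c): −0.10·log₂0.10 = 0.3322
  cell (t,a): −0.49·log₂0.49 = 0.5043
  cell (t,b): −0.01·log₂0.01 = 0.0664
  cell (t,c): −0.04·log₂0.04 = 0.1858
Sum = 2.408 bits.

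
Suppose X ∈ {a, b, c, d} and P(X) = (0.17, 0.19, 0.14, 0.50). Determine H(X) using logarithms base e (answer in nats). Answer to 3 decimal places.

H(X) = −Σ p·ln p.
  −(0.17)·ln(0.17) = 0.3012
  −(0.19)·ln(0.19) = 0.3155
  −(0.14)·ln(0.14) = 0.2753
  −(0.50)·ln(0.50) = 0.3466
Sum: 0.3012 + 0.3155 + 0.2753 + 0.3466 = 1.239 nats.

1.239 nats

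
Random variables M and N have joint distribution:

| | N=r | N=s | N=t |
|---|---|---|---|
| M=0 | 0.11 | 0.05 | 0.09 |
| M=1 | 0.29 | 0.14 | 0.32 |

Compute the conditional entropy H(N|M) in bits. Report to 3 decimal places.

1.509 bits

Marginals: p(M) = (0.2500, 0.7500), p(N) = (0.4000, 0.1900, 0.4100).
H(N|M) = Σ p(M) · H(N|M=·).
  M=0: p=0.2500, H(N|M=0) = 1.5161
  M=1: p=0.7500, H(N|M=1) = 1.5064
Weighted sum = 1.509 bits.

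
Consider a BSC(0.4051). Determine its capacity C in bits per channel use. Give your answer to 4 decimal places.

Binary symmetric channel: C = 1 − h₂(ε) where h₂ is the binary entropy function.
h₂(0.4051) = −0.4051·log₂0.4051 − 0.5949·log₂0.5949 = 0.9739.
C = 1 − 0.9739 = 0.0261 bits per channel use.

0.0261 bits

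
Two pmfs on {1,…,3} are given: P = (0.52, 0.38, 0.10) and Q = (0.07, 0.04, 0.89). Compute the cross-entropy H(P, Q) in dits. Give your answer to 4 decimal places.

1.1368 dits

H(P,Q) = −Σ p·log₁₀ q.
  −0.52·log₁₀(0.07) = 0.60055
  −0.38·log₁₀(0.04) = 0.53122
  −0.10·log₁₀(0.89) = 0.00506
H(P,Q) = 1.1368 dits.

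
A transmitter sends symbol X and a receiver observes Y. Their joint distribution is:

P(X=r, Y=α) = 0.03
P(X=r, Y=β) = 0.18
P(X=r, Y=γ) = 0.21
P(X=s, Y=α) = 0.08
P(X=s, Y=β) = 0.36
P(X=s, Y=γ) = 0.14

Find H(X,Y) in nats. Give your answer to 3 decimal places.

1.587 nats

H(X,Y) = −Σ p(x,y)·ln p(x,y) over all 6 cells.
  cell (r,α): −0.03·ln0.03 = 0.1052
  cell (r,β): −0.18·ln0.18 = 0.3087
  cell (r,γ): −0.21·ln0.21 = 0.3277
  cell (s,α): −0.08·ln0.08 = 0.2021
  cell (s,β): −0.36·ln0.36 = 0.3678
  cell (s,γ): −0.14·ln0.14 = 0.2753
Sum = 1.587 nats.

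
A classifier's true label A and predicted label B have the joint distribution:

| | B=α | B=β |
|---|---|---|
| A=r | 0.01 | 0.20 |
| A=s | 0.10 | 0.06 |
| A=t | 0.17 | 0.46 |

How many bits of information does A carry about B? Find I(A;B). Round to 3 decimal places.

0.115 bits

Marginals: p(A) = (0.2100, 0.1600, 0.6300), p(B) = (0.2800, 0.7200).
I(A;B) = Σ p(x,y)·log₂[p(x,y)/(p(x)p(y))].
  (r,α): 0.01·log₂(0.1701) = -0.0256
  (r,β): 0.20·log₂(1.3228) = 0.0807
  (s,α): 0.10·log₂(2.2321) = 0.1158
  (s,β): 0.06·log₂(0.5208) = -0.0565
  (t,α): 0.17·log₂(0.9637) = -0.0091
  (t,β): 0.46·log₂(1.0141) = 0.0093
Sum = 0.115 bits.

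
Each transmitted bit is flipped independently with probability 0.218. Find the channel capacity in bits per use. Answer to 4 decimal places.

0.2435 bits

Binary symmetric channel: C = 1 − h₂(ε) where h₂ is the binary entropy function.
h₂(0.218) = −0.218·log₂0.218 − 0.782·log₂0.782 = 0.7565.
C = 1 − 0.7565 = 0.2435 bits per channel use.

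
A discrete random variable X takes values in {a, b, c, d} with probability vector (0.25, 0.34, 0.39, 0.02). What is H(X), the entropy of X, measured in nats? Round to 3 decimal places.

H(X) = −Σ p·ln p.
  −(0.25)·ln(0.25) = 0.3466
  −(0.34)·ln(0.34) = 0.3668
  −(0.39)·ln(0.39) = 0.3672
  −(0.02)·ln(0.02) = 0.0782
Sum: 0.3466 + 0.3668 + 0.3672 + 0.0782 = 1.159 nats.

1.159 nats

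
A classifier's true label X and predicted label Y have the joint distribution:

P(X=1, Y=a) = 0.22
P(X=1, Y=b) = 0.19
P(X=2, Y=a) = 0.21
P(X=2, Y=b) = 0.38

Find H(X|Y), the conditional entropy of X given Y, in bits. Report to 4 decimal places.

0.9533 bits

Marginals: p(X) = (0.4100, 0.5900), p(Y) = (0.4300, 0.5700).
H(X|Y) = Σ p(Y) · H(X|Y=·).
  Y=a: p=0.4300, H(X|Y=a) = 0.9996
  Y=b: p=0.5700, H(X|Y=b) = 0.9183
Weighted sum = 0.9533 bits.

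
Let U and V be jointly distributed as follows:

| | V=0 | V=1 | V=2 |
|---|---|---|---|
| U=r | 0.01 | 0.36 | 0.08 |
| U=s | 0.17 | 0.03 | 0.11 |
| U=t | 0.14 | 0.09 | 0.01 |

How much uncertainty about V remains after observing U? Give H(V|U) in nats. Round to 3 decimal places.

Chain rule: H(V|U) = H(U,V) − H(U).
Marginals: p(U) = (0.4500, 0.3100, 0.2400), p(V) = (0.3200, 0.4800, 0.2000).
H(U,V) = 1.8032 nats; H(U) = 1.0649 nats.
H(V|U) = 1.8032 − 1.0649 = 0.738 nats.

0.738 nats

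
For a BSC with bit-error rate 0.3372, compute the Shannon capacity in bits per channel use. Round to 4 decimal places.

0.0779 bits

Binary symmetric channel: C = 1 − h₂(ε) where h₂ is the binary entropy function.
h₂(0.3372) = −0.3372·log₂0.3372 − 0.6628·log₂0.6628 = 0.9221.
C = 1 − 0.9221 = 0.0779 bits per channel use.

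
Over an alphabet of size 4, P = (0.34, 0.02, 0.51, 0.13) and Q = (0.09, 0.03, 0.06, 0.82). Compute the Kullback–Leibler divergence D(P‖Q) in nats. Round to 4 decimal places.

1.2958 nats

D(P‖Q) = Σ p·ln(p/q).
  0.34·ln(0.34/0.09) = 0.45191
  0.02·ln(0.02/0.03) = -0.00811
  0.51·ln(0.51/0.06) = 1.09143
  0.13·ln(0.13/0.82) = -0.23943
D(P‖Q) = 1.2958 nats.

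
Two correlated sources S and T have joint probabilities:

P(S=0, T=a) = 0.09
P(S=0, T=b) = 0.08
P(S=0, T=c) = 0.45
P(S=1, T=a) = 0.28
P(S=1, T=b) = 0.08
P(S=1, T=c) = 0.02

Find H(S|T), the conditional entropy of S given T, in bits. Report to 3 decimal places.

0.575 bits

Marginals: p(S) = (0.6200, 0.3800), p(T) = (0.3700, 0.1600, 0.4700).
H(S|T) = Σ p(T) · H(S|T=·).
  T=a: p=0.3700, H(S|T=a) = 0.8004
  T=b: p=0.1600, H(S|T=b) = 1.0000
  T=c: p=0.4700, H(S|T=c) = 0.2539
Weighted sum = 0.575 bits.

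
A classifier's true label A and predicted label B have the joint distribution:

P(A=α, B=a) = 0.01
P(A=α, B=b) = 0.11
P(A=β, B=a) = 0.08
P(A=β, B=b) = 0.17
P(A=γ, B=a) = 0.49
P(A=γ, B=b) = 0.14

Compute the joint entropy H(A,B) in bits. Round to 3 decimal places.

H(A,B) = −Σ p(x,y)·log₂ p(x,y) over all 6 cells.
  cell (α,a): −0.01·log₂0.01 = 0.0664
  cell (α,b): −0.11·log₂0.11 = 0.3503
  cell (β,a): −0.08·log₂0.08 = 0.2915
  cell (β,b): −0.17·log₂0.17 = 0.4346
  cell (γ,a): −0.49·log₂0.49 = 0.5043
  cell (γ,b): −0.14·log₂0.14 = 0.3971
Sum = 2.044 bits.

2.044 bits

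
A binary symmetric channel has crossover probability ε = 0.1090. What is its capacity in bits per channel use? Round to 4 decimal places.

Binary symmetric channel: C = 1 − h₂(ε) where h₂ is the binary entropy function.
h₂(0.1090) = −0.1090·log₂0.1090 − 0.8910·log₂0.8910 = 0.4969.
C = 1 − 0.4969 = 0.5031 bits per channel use.

0.5031 bits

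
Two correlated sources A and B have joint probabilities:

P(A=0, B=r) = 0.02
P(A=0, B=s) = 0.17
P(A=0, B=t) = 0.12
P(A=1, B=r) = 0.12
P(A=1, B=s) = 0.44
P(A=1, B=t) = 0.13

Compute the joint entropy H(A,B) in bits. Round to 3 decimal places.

2.185 bits

H(A,B) = −Σ p(x,y)·log₂ p(x,y) over all 6 cells.
  cell (0,r): −0.02·log₂0.02 = 0.1129
  cell (0,s): −0.17·log₂0.17 = 0.4346
  cell (0,t): −0.12·log₂0.12 = 0.3671
  cell (1,r): −0.12·log₂0.12 = 0.3671
  cell (1,s): −0.44·log₂0.44 = 0.5211
  cell (1,t): −0.13·log₂0.13 = 0.3826
Sum = 2.185 bits.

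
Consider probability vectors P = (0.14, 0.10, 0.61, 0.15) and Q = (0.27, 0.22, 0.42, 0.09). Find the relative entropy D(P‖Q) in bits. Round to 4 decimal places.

0.1926 bits

D(P‖Q) = Σ p·log₂(p/q).
  0.14·log₂(0.14/0.27) = -0.13265
  0.10·log₂(0.10/0.22) = -0.11375
  0.61·log₂(0.61/0.42) = 0.32844
  0.15·log₂(0.15/0.09) = 0.11054
D(P‖Q) = 0.1926 bits.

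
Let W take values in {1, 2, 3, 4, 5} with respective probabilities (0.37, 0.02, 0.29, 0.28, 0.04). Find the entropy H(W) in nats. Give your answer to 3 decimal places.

1.290 nats

H(W) = −Σ p·ln p.
  −(0.37)·ln(0.37) = 0.3679
  −(0.02)·ln(0.02) = 0.0782
  −(0.29)·ln(0.29) = 0.3590
  −(0.28)·ln(0.28) = 0.3564
  −(0.04)·ln(0.04) = 0.1288
Sum: 0.3679 + 0.0782 + 0.3590 + 0.3564 + 0.1288 = 1.290 nats.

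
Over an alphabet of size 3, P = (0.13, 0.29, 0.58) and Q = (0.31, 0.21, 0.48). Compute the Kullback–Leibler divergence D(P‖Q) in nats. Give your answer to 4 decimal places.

0.0904 nats

D(P‖Q) = Σ p·ln(p/q).
  0.13·ln(0.13/0.31) = -0.11297
  0.29·ln(0.29/0.21) = 0.09360
  0.58·ln(0.58/0.48) = 0.10976
D(P‖Q) = 0.0904 nats.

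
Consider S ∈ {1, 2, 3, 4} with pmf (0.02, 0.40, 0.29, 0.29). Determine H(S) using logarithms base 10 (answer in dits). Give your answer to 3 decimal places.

0.505 dits

H(S) = −Σ p·log₁₀ p.
  −(0.02)·log₁₀(0.02) = 0.0340
  −(0.40)·log₁₀(0.40) = 0.1592
  −(0.29)·log₁₀(0.29) = 0.1559
  −(0.29)·log₁₀(0.29) = 0.1559
Sum: 0.0340 + 0.1592 + 0.1559 + 0.1559 = 0.505 dits.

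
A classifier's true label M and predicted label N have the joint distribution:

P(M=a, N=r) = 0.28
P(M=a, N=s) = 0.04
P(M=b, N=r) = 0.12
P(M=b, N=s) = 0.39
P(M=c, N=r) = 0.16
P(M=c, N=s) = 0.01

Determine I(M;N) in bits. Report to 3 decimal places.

0.359 bits

Marginals: p(M) = (0.3200, 0.5100, 0.1700), p(N) = (0.5600, 0.4400).
I(M;N) = H(M) + H(N) − H(M,N).
H(M) = 1.4561, H(N) = 0.9896, H(M,N) = 2.0863.
I(M;N) = 1.4561 + 0.9896 − 2.0863 = 0.359 bits.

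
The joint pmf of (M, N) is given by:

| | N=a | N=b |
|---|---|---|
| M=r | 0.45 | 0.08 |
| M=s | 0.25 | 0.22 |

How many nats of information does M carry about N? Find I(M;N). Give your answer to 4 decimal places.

Marginals: p(M) = (0.5300, 0.4700), p(N) = (0.7000, 0.3000).
I(M;N) = H(M) + H(N) − H(M,N).
H(M) = 0.6913, H(N) = 0.6109, H(M,N) = 1.2411.
I(M;N) = 0.6913 + 0.6109 − 1.2411 = 0.0611 nats.

0.0611 nats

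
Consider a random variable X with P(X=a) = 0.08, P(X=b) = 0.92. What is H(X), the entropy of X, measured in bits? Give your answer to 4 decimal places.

0.4022 bits

H(X) = −Σ p·log₂ p.
  −(0.08)·log₂(0.08) = 0.29151
  −(0.92)·log₂(0.92) = 0.11067
Sum: 0.29151 + 0.11067 = 0.4022 bits.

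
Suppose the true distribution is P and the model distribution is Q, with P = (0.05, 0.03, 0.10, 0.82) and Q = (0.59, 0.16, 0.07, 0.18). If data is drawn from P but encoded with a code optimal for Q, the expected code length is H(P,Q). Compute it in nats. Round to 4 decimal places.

1.7534 nats

H(P,Q) = −Σ p·ln q.
  −0.05·ln(0.59) = 0.02638
  −0.03·ln(0.16) = 0.05498
  −0.10·ln(0.07) = 0.26593
  −0.82·ln(0.18) = 1.40613
H(P,Q) = 1.7534 nats.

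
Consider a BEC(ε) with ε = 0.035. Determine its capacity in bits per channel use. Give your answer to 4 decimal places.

0.9650 bits

Binary erasure channel: capacity C = 1 − ε.
C = 1 − 0.035 = 0.9650 bits per channel use.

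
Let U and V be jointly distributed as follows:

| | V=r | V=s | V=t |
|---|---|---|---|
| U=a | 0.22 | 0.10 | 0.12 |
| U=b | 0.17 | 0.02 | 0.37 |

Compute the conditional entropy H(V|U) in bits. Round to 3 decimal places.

1.268 bits

Marginals: p(U) = (0.4400, 0.5600), p(V) = (0.3900, 0.1200, 0.4900).
H(V|U) = Σ p(U) · H(V|U=·).
  U=a: p=0.4400, H(V|U=a) = 1.4970
  U=b: p=0.5600, H(V|U=b) = 1.0888
Weighted sum = 1.268 bits.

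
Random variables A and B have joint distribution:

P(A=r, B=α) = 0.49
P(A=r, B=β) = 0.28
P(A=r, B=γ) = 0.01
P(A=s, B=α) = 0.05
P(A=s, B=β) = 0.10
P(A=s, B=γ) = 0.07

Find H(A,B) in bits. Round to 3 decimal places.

H(A,B) = −Σ p(x,y)·log₂ p(x,y) over all 6 cells.
  cell (r,α): −0.49·log₂0.49 = 0.5043
  cell (r,β): −0.28·log₂0.28 = 0.5142
  cell (r,γ): −0.01·log₂0.01 = 0.0664
  cell (s,α): −0.05·log₂0.05 = 0.2161
  cell (s,β): −0.10·log₂0.10 = 0.3322
  cell (s,γ): −0.07·log₂0.07 = 0.2686
Sum = 1.902 bits.

1.902 bits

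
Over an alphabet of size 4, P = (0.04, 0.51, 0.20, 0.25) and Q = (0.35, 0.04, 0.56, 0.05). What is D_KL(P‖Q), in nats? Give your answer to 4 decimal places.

1.4079 nats

D(P‖Q) = Σ p·ln(p/q).
  0.04·ln(0.04/0.35) = -0.08676
  0.51·ln(0.51/0.04) = 1.29822
  0.20·ln(0.20/0.56) = -0.20592
  0.25·ln(0.25/0.05) = 0.40236
D(P‖Q) = 1.4079 nats.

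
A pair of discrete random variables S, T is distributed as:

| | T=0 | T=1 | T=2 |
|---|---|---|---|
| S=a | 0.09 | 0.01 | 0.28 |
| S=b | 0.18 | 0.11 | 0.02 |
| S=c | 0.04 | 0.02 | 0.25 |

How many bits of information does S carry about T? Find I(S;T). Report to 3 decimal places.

0.373 bits

Marginals: p(S) = (0.3800, 0.3100, 0.3100), p(T) = (0.3100, 0.1400, 0.5500).
I(S;T) = H(S) + H(T) − H(S,T).
H(S) = 1.5780, H(T) = 1.3953, H(S,T) = 2.6004.
I(S;T) = 1.5780 + 1.3953 − 2.6004 = 0.373 bits.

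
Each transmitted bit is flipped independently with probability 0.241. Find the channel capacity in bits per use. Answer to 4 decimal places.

Binary symmetric channel: C = 1 − h₂(ε) where h₂ is the binary entropy function.
h₂(0.241) = −0.241·log₂0.241 − 0.759·log₂0.759 = 0.7967.
C = 1 − 0.7967 = 0.2033 bits per channel use.

0.2033 bits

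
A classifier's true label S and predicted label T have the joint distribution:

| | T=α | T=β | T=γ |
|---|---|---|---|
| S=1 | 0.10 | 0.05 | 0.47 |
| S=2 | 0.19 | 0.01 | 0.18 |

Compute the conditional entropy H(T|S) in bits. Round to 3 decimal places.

Chain rule: H(T|S) = H(S,T) − H(S).
Marginals: p(S) = (0.6200, 0.3800), p(T) = (0.2900, 0.0600, 0.6500).
H(S,T) = 2.0272 bits; H(S) = 0.9580 bits.
H(T|S) = 2.0272 − 0.9580 = 1.069 bits.

1.069 bits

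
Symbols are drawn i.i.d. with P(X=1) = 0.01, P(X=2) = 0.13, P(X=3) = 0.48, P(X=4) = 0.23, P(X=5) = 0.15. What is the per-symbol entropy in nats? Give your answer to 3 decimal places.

1.286 nats

H(X) = −Σ p·ln p.
  −(0.01)·ln(0.01) = 0.0461
  −(0.13)·ln(0.13) = 0.2652
  −(0.48)·ln(0.48) = 0.3523
  −(0.23)·ln(0.23) = 0.3380
  −(0.15)·ln(0.15) = 0.2846
Sum: 0.0461 + 0.2652 + 0.3523 + 0.3380 + 0.2846 = 1.286 nats.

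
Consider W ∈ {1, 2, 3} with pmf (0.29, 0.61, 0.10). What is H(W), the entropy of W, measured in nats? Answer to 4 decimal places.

H(W) = −Σ p·ln p.
  −(0.29)·ln(0.29) = 0.35898
  −(0.61)·ln(0.61) = 0.30152
  −(0.10)·ln(0.10) = 0.23026
Sum: 0.35898 + 0.30152 + 0.23026 = 0.8908 nats.

0.8908 nats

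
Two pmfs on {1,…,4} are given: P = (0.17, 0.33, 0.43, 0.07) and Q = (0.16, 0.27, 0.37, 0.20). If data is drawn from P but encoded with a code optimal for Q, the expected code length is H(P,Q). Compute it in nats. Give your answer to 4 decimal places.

1.2838 nats

H(P,Q) = −Σ p·ln q.
  −0.17·ln(0.16) = 0.31154
  −0.33·ln(0.27) = 0.43208
  −0.43·ln(0.37) = 0.42753
  −0.07·ln(0.20) = 0.11266
H(P,Q) = 1.2838 nats.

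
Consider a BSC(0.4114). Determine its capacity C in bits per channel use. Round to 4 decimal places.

0.0228 bits

Binary symmetric channel: C = 1 − h₂(ε) where h₂ is the binary entropy function.
h₂(0.4114) = −0.4114·log₂0.4114 − 0.5886·log₂0.5886 = 0.9772.
C = 1 − 0.9772 = 0.0228 bits per channel use.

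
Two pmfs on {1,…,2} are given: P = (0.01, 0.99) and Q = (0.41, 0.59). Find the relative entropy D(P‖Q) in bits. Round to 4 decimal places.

D(P‖Q) = Σ p·log₂(p/q).
  0.01·log₂(0.01/0.41) = -0.05358
  0.99·log₂(0.99/0.59) = 0.73925
D(P‖Q) = 0.6857 bits.

0.6857 bits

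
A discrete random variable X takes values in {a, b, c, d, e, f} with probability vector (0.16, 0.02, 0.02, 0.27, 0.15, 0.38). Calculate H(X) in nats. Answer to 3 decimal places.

1.455 nats

H(X) = −Σ p·ln p.
  −(0.16)·ln(0.16) = 0.2932
  −(0.02)·ln(0.02) = 0.0782
  −(0.02)·ln(0.02) = 0.0782
  −(0.27)·ln(0.27) = 0.3535
  −(0.15)·ln(0.15) = 0.2846
  −(0.38)·ln(0.38) = 0.3677
Sum: 0.2932 + 0.0782 + 0.0782 + 0.3535 + 0.2846 + 0.3677 = 1.455 nats.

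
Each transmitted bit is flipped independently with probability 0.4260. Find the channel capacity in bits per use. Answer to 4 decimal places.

0.0159 bits

Binary symmetric channel: C = 1 − h₂(ε) where h₂ is the binary entropy function.
h₂(0.4260) = −0.4260·log₂0.4260 − 0.5740·log₂0.5740 = 0.9841.
C = 1 − 0.9841 = 0.0159 bits per channel use.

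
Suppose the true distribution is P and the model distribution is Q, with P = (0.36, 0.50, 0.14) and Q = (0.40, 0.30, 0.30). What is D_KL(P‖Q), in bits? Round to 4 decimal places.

0.1598 bits

D(P‖Q) = Σ p·log₂(p/q).
  0.36·log₂(0.36/0.40) = -0.05472
  0.50·log₂(0.50/0.30) = 0.36848
  0.14·log₂(0.14/0.30) = -0.15393
D(P‖Q) = 0.1598 bits.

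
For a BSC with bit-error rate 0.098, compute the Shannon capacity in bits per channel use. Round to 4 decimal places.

0.5374 bits

Binary symmetric channel: C = 1 − h₂(ε) where h₂ is the binary entropy function.
h₂(0.098) = −0.098·log₂0.098 − 0.902·log₂0.902 = 0.4626.
C = 1 − 0.4626 = 0.5374 bits per channel use.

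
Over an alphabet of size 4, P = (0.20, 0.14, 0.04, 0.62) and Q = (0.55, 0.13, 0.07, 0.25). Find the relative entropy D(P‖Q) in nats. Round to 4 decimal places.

0.3488 nats

D(P‖Q) = Σ p·ln(p/q).
  0.20·ln(0.20/0.55) = -0.20232
  0.14·ln(0.14/0.13) = 0.01038
  0.04·ln(0.04/0.07) = -0.02238
  0.62·ln(0.62/0.25) = 0.56312
D(P‖Q) = 0.3488 nats.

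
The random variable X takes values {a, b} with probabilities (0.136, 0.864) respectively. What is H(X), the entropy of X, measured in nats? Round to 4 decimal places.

0.3976 nats

H(X) = −Σ p·ln p.
  −(0.136)·ln(0.136) = 0.27133
  −(0.864)·ln(0.864) = 0.12630
Sum: 0.27133 + 0.12630 = 0.3976 nats.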